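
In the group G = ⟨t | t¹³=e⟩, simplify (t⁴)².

Compute successive powers of (t⁴), reducing at each step:
  (t⁴)²: (t⁴) · t⁴ = t⁸

Answer: t⁸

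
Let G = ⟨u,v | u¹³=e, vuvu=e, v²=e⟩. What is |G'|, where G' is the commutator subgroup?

G' = [G, G] is generated by all commutators. The generator-pair commutators are: [u, v] = u².
The subgroup they normally generate is {e, u, u², u³, u⁴, u⁵, u⁶, u⁷, u⁸, u⁹, u¹⁰, u¹¹, u¹²}, of order 13.
Check: |G/G'| = 26/13 = 2 is the order of the abelianisation.

Answer: 13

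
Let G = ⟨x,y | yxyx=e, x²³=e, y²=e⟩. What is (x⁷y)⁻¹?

The order of (x⁷y) is 2 (smallest k with (x⁷y)ᵏ = e), so (x⁷y)⁻¹ = (x⁷y)¹ = x⁷y.
Check: (x⁷y) · (x⁷y) → (x⁷y) · x⁷ = y;   y · y = e, giving e as required.

Answer: x⁷y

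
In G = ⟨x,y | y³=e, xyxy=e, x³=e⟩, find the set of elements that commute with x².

⟨x²⟩ ⊆ C_G(x²) since powers of x² commute with x²; so |C_G(x²)| ≥ |⟨x²⟩| = 3.
By orbit–stabilizer, |C_G(x²)| = |G| / |conj. class of x²| = 12 / 4 = 3.
The 3 elements commuting with x² are {e, x, x²}.

Answer: {e, x, x²}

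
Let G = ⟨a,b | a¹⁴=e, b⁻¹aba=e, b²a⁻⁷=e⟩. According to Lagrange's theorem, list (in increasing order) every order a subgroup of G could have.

|G| = 28 = 2² · 7. By Lagrange's theorem the order of any subgroup divides 28; the divisors of 28 are 1, 2, 4, 7, 14, 28.

Answer: 1, 2, 4, 7, 14, 28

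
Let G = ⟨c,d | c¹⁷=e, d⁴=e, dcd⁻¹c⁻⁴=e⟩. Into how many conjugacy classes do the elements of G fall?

The conjugacy classes (representative and size) are:
  [e] (size 1), [c⁴] (size 4), [c²] (size 4), [c⁵] (size 4), [c¹¹] (size 4), [c⁷d] (size 17), [c³d²] (size 17), [c⁹d³] (size 17).
Class equation: 1 + 4 + 4 + 4 + 4 + 17 + 17 + 17 = 68 = |G|. So G has 8 conjugacy classes.

Answer: 8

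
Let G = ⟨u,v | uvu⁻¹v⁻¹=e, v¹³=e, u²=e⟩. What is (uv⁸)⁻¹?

The order of (uv⁸) is 26 (smallest k with (uv⁸)ᵏ = e), so (uv⁸)⁻¹ = (uv⁸)²⁵ = uv⁵.
Check: (uv⁸) · (uv⁵) → (uv⁸) · u = v⁸;   (v⁸) · v⁵ = e, giving e as required.

Answer: uv⁵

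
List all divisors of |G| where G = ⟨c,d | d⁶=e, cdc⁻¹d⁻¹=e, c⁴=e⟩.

|G| = 24 = 2³ · 3. By Lagrange's theorem the order of any subgroup divides 24; the divisors of 24 are 1, 2, 3, 4, 6, 8, 12, 24.

Answer: 1, 2, 3, 4, 6, 8, 12, 24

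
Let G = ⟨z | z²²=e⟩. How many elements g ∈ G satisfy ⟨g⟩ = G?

G is cyclic of order 22. An element generates G iff its order is 22, and a cyclic group of order 22 has exactly φ(22) = 10 such elements.

Answer: 10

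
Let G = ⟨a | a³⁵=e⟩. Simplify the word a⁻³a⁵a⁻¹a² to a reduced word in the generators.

Multiply left to right, reducing at each step:
  (a³²) · a⁵ = a²
  (a²) · a⁻¹ = a
  a · a² = a³

Answer: a³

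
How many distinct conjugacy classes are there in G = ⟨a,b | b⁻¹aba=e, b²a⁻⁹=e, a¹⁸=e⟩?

The conjugacy classes (representative and size) are:
  [e] (size 1), [a¹⁷] (size 2), [a¹⁶] (size 2), [a³] (size 2), [a¹⁴] (size 2), [a¹³] (size 2), [a¹²] (size 2), [a¹¹] (size 2), [a¹⁰] (size 2), [a⁹] (size 1), [a⁸b] (size 9), [ab] (size 9).
Class equation: 1 + 2 + 2 + 2 + 2 + 2 + 2 + 2 + 2 + 1 + 9 + 9 = 36 = |G|. So G has 12 conjugacy classes.

Answer: 12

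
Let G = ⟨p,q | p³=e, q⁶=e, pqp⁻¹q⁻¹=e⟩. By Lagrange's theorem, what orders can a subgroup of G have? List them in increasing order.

|G| = 18 = 2 · 3². By Lagrange's theorem the order of any subgroup divides 18; the divisors of 18 are 1, 2, 3, 6, 9, 18.

Answer: 1, 2, 3, 6, 9, 18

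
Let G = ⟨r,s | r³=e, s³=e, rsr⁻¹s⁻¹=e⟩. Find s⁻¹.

The order of s is 3 (smallest k with sᵏ = e), so s⁻¹ = s² = s².
Check: s · (s²) → s · s² = e, giving e as required.

Answer: s²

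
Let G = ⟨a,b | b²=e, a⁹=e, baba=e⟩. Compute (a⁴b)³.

Compute successive powers of (a⁴b), reducing at each step:
  (a⁴b)²: (a⁴b) · a⁴ = b;   b · b = e
  (a⁴b)³: e · a⁴ = a⁴;   (a⁴) · b = a⁴b

Answer: a⁴b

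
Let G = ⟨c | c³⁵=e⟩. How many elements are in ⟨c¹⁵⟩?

|⟨c¹⁵⟩| equals the order of c¹⁵. Compute successive powers until reaching e:
  (c¹⁵)¹ = c¹⁵, (c¹⁵)² = c³⁰, (c¹⁵)³ = c¹⁰, (c¹⁵)⁴ = c²⁵, (c¹⁵)⁵ = c⁵, (c¹⁵)⁶ = c²⁰, (c¹⁵)⁷ = e.
The smallest positive k with (c¹⁵)ᵏ = e is 7, so |⟨c¹⁵⟩| = 7.

Answer: 7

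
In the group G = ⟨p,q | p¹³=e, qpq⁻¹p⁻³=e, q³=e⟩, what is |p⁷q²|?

Compute successive powers until reaching e:
  (p⁷q²)¹ = p⁷q², (p⁷q²)² = p⁵q, (p⁷q²)³ = e.
The smallest positive k with (p⁷q²)ᵏ = e is 3.

Answer: 3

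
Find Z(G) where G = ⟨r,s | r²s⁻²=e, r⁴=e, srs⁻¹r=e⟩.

An element z ∈ Z(G) iff z commutes with every generator.
For example r² is central: (r²)·r = r³ = r·(r²); (r²)·s = s⁻¹ = s·(r²).
Whereas r ∉ Z(G) since r·s = rs ≠ rs⁻¹ = s·r.
Checking each of the 8 elements this way gives Z(G) = {e, r²}, of order 2.

Answer: {e, r²}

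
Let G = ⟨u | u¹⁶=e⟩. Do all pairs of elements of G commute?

G has a single generator, so G is cyclic and hence abelian.

Answer: Yes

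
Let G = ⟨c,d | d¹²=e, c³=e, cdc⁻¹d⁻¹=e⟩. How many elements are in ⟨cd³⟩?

|⟨cd³⟩| equals the order of cd³. Compute successive powers until reaching e:
  (cd³)¹ = cd³, (cd³)² = c²d⁶, (cd³)³ = d⁹, (cd³)⁴ = c, (cd³)⁵ = c²d³, (cd³)⁶ = d⁶, (cd³)⁷ = cd⁹, (cd³)⁸ = c², (cd³)⁹ = d³, (cd³)¹⁰ = cd⁶, (cd³)¹¹ = c²d⁹, (cd³)¹² = e.
The smallest positive k with (cd³)ᵏ = e is 12, so |⟨cd³⟩| = 12.

Answer: 12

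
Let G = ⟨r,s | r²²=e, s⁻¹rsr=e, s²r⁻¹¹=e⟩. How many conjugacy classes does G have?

The conjugacy classes (representative and size) are:
  [e] (size 1), [r²¹] (size 2), [r²] (size 2), [r³] (size 2), [r¹⁸] (size 2), [r¹⁷] (size 2), [r⁶] (size 2), [r⁷] (size 2), [r⁸] (size 2), [r¹³] (size 2), [r¹²] (size 2), [r¹¹] (size 1), [r¹⁰s] (size 11), [r⁷s] (size 11).
Class equation: 1 + 2 + 2 + 2 + 2 + 2 + 2 + 2 + 2 + 2 + 2 + 1 + 11 + 11 = 44 = |G|. So G has 14 conjugacy classes.

Answer: 14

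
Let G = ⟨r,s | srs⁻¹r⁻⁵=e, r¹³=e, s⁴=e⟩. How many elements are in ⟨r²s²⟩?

|⟨r²s²⟩| equals the order of r²s². Compute successive powers until reaching e:
  (r²s²)¹ = r²s², (r²s²)² = e.
The smallest positive k with (r²s²)ᵏ = e is 2, so |⟨r²s²⟩| = 2.

Answer: 2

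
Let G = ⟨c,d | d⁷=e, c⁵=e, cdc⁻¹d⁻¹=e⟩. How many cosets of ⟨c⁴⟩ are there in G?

First find ord(c⁴) by computing successive powers:
  (c⁴)¹ = c⁴, (c⁴)² = c³, (c⁴)³ = c², (c⁴)⁴ = c, (c⁴)⁵ = e.
So |⟨c⁴⟩| = ord(c⁴) = 5. With |G| = 35, by Lagrange [G : ⟨c⁴⟩] = 35/5 = 7.

Answer: 7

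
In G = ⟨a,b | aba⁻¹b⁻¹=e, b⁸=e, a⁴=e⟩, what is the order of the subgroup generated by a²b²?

|⟨a²b²⟩| equals the order of a²b². Compute successive powers until reaching e:
  (a²b²)¹ = a²b², (a²b²)² = b⁴, (a²b²)³ = a²b⁶, (a²b²)⁴ = e.
The smallest positive k with (a²b²)ᵏ = e is 4, so |⟨a²b²⟩| = 4.

Answer: 4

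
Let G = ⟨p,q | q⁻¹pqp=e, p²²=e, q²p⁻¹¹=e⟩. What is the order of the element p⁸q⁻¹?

Compute successive powers until reaching e:
  (p⁸q⁻¹)¹ = p⁸q⁻¹, (p⁸q⁻¹)² = p¹¹, (p⁸q⁻¹)³ = p⁸q, (p⁸q⁻¹)⁴ = e.
The smallest positive k with (p⁸q⁻¹)ᵏ = e is 4.

Answer: 4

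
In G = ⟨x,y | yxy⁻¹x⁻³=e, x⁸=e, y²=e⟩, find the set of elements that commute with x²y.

⟨x²y⟩ ⊆ C_G(x²y) since powers of x²y commute with x²y; so |C_G(x²y)| ≥ |⟨x²y⟩| = 2.
By orbit–stabilizer, |C_G(x²y)| = |G| / |conj. class of x²y| = 16 / 4 = 4.
The 4 elements commuting with x²y are {e, x⁴, x²y, x⁶y}.

Answer: {e, x⁴, x²y, x⁶y}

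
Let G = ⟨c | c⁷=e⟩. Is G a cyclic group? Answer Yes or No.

|G| = 7. The element c has order 7 (its powers give 7 distinct elements), so ⟨c⟩ = G and G is cyclic.

Answer: Yes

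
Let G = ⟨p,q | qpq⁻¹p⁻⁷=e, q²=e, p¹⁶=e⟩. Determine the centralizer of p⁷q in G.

⟨p⁷q⟩ ⊆ C_G(p⁷q) since powers of p⁷q commute with p⁷q; so |C_G(p⁷q)| ≥ |⟨p⁷q⟩| = 4.
By orbit–stabilizer, |C_G(p⁷q)| = |G| / |conj. class of p⁷q| = 32 / 8 = 4.
The 4 elements commuting with p⁷q are {e, p⁸, p⁷q, p¹⁵q}.

Answer: {e, p⁸, p⁷q, p¹⁵q}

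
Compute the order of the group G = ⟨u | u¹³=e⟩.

G is generated by a single element, so G is cyclic. The relator gives u¹³ = e and no smaller power is forced to be e, so the 13 powers {e, u, u², u³, u⁴, u⁵, u⁶, u⁷, u⁸, u⁹, u¹², u¹¹, u¹⁰} are distinct. Hence |G| = 13.

Answer: 13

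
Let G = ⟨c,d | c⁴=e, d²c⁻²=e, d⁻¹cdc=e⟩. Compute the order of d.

Compute successive powers until reaching e:
  d¹ = d, d² = c², d³ = d⁻¹, d⁴ = e.
The smallest positive k with dᵏ = e is 4.

Answer: 4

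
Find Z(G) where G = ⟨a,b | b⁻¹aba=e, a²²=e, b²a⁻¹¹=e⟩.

An element z ∈ Z(G) iff z commutes with every generator.
For example a¹¹ is central: (a¹¹)·a = a¹² = a·(a¹¹); (a¹¹)·b = b⁻¹ = b·(a¹¹).
Whereas a ∉ Z(G) since a·b = ab ≠ a¹⁰b⁻¹ = b·a.
Checking each of the 44 elements this way gives Z(G) = {e, a¹¹}, of order 2.

Answer: {e, a¹¹}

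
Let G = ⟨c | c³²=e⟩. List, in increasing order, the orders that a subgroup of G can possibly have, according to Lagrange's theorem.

|G| = 32 = 2⁵. By Lagrange's theorem the order of any subgroup divides 32; the divisors of 32 are 1, 2, 4, 8, 16, 32.

Answer: 1, 2, 4, 8, 16, 32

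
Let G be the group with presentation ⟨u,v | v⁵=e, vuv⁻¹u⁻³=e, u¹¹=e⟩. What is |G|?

Enumerate words in the generators, reducing via the relations: the distinct elements are
  {e, u, v, uv, u², u³, u⁴, u⁵, u⁶, u⁷, u⁸, u⁹, v², v³, v⁴, uv², uv³, uv⁴, u²v, u³v, u¹⁰, u⁴v, u⁵v, u⁶v, u⁷v, u⁸v, u⁹v, u²v², u²v³, u²v⁴, u³v², u³v³, u³v⁴, u¹⁰v, u⁴v², u⁴v³, u⁴v⁴, u⁵v², u⁵v³, u⁵v⁴, u⁶v², u⁶v³, u⁶v⁴, u⁷v², u⁷v³, u⁷v⁴, u⁸v², u⁸v³, u⁸v⁴, u⁹v², u⁹v³, u⁹v⁴, u¹⁰v², u¹⁰v³, u¹⁰v⁴}.
No further products give new elements, so |G| = 55.

Answer: 55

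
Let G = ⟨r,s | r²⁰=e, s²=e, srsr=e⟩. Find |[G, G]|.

G' = [G, G] is generated by all commutators. The generator-pair commutators are: [r, s] = r².
The subgroup they normally generate is {e, r², r⁴, r⁶, r⁸, r¹⁰, r¹², r¹⁴, r¹⁶, r¹⁸}, of order 10.
Check: |G/G'| = 40/10 = 4 is the order of the abelianisation.

Answer: 10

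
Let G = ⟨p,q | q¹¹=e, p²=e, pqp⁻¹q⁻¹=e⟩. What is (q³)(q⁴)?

Compute (q³) · (q⁴) by multiplying left to right and reducing via the relations at each step:
  (q³) · q⁴ = q⁷

Answer: q⁷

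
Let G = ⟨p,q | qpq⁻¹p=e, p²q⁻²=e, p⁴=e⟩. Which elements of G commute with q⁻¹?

⟨q⁻¹⟩ ⊆ C_G(q⁻¹) since powers of q⁻¹ commute with q⁻¹; so |C_G(q⁻¹)| ≥ |⟨q⁻¹⟩| = 4.
By orbit–stabilizer, |C_G(q⁻¹)| = |G| / |conj. class of q⁻¹| = 8 / 2 = 4.
The 4 elements commuting with q⁻¹ are {e, p², q, q⁻¹}.

Answer: {e, p², q, q⁻¹}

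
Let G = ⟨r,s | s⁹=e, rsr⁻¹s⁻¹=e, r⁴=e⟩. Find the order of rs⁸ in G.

Compute successive powers until reaching e:
  (rs⁸)¹ = rs⁸, (rs⁸)² = r²s⁷, (rs⁸)³ = r³s⁶, (rs⁸)⁴ = s⁵, (rs⁸)⁵ = rs⁴, (rs⁸)⁶ = r²s³, (rs⁸)⁷ = r³s², (rs⁸)⁸ = s, (rs⁸)⁹ = r, (rs⁸)¹⁰ = r²s⁸, (rs⁸)¹¹ = r³s⁷, (rs⁸)¹² = s⁶, (rs⁸)¹³ = rs⁵, (rs⁸)¹⁴ = r²s⁴, (rs⁸)¹⁵ = r³s³, (rs⁸)¹⁶ = s², (rs⁸)¹⁷ = rs, (rs⁸)¹⁸ = r², (rs⁸)¹⁹ = r³s⁸, (rs⁸)²⁰ = s⁷, (rs⁸)²¹ = rs⁶, (rs⁸)²² = r²s⁵, (rs⁸)²³ = r³s⁴, (rs⁸)²⁴ = s³, (rs⁸)²⁵ = rs², (rs⁸)²⁶ = r²s, (rs⁸)²⁷ = r³, (rs⁸)²⁸ = s⁸, (rs⁸)²⁹ = rs⁷, (rs⁸)³⁰ = r²s⁶, (rs⁸)³¹ = r³s⁵, (rs⁸)³² = s⁴, (rs⁸)³³ = rs³, (rs⁸)³⁴ = r²s², (rs⁸)³⁵ = r³s, (rs⁸)³⁶ = e.
The smallest positive k with (rs⁸)ᵏ = e is 36.

Answer: 36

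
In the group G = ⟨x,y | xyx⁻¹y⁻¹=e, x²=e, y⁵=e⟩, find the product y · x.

Compute y · x by multiplying left to right and reducing via the relations at each step:
  y · x = xy

Answer: xy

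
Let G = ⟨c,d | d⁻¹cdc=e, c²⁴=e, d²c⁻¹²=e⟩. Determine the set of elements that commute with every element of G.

An element z ∈ Z(G) iff z commutes with every generator.
For example c¹² is central: (c¹²)·c = c¹³ = c·(c¹²); (c¹²)·d = d⁻¹ = d·(c¹²).
Whereas c ∉ Z(G) since c·d = cd ≠ c¹¹d⁻¹ = d·c.
Checking each of the 48 elements this way gives Z(G) = {e, c¹²}, of order 2.

Answer: {e, c¹²}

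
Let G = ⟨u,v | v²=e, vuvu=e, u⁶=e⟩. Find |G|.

Enumerate words in the generators, reducing via the relations: the distinct elements are
  {e, u, v, uv, u², u³, u⁴, u⁵, u²v, u³v, u⁴v, u⁵v}.
No further products give new elements, so |G| = 12.

Answer: 12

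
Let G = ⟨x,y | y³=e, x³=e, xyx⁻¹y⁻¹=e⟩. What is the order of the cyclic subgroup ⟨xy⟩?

|⟨xy⟩| equals the order of xy. Compute successive powers until reaching e:
  (xy)¹ = xy, (xy)² = x²y², (xy)³ = e.
The smallest positive k with (xy)ᵏ = e is 3, so |⟨xy⟩| = 3.

Answer: 3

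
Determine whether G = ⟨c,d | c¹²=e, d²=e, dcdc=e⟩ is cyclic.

Every cyclic group is abelian. But c·d = cd while d·c = c¹¹d, so c·d ≠ d·c and G is not abelian. Hence G is not cyclic.

Answer: No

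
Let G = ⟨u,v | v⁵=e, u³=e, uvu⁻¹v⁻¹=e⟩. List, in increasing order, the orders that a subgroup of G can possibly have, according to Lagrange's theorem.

|G| = 15 = 3 · 5. By Lagrange's theorem the order of any subgroup divides 15; the divisors of 15 are 1, 3, 5, 15.

Answer: 1, 3, 5, 15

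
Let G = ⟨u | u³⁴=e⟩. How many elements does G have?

G is generated by a single element, so G is cyclic. The relator gives u³⁴ = e and no smaller power is forced to be e, so the 34 powers {e, u, u², u³, u⁴, u⁵, u⁶, u⁷, u⁸, u⁹, u²², u²³, u²¹, u²⁰, u²⁴, u²⁵, u²⁶, u²⁷, u²⁸, u²⁹, u³², u³³, u³¹, u³⁰, u¹², u¹³, u¹¹, u¹⁰, u¹⁴, u¹⁵, u¹⁶, u¹⁷, u¹⁸, u¹⁹} are distinct. Hence |G| = 34.

Answer: 34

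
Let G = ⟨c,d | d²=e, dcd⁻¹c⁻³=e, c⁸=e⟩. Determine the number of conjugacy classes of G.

The conjugacy classes (representative and size) are:
  [e] (size 1), [c³] (size 2), [c²] (size 2), [c⁴] (size 1), [c⁵] (size 2), [c⁴d] (size 4), [cd] (size 4).
Class equation: 1 + 2 + 2 + 1 + 2 + 4 + 4 = 16 = |G|. So G has 7 conjugacy classes.

Answer: 7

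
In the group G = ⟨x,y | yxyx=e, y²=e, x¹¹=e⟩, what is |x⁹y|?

Compute successive powers until reaching e:
  (x⁹y)¹ = x⁹y, (x⁹y)² = e.
The smallest positive k with (x⁹y)ᵏ = e is 2.

Answer: 2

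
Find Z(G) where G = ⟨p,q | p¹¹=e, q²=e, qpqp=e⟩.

An element z ∈ Z(G) iff z commutes with every generator.
For example e is central: e·p = p = p·e; e·q = q = q·e.
Whereas p ∉ Z(G) since p·q = pq ≠ p¹⁰q = q·p.
Checking each of the 22 elements this way gives Z(G) = {e}, of order 1.

Answer: {e}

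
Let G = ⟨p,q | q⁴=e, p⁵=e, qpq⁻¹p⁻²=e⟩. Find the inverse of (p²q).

The order of (p²q) is 4 (smallest k with (p²q)ᵏ = e), so (p²q)⁻¹ = (p²q)³ = p⁴q³.
Check: (p²q) · (p⁴q³) → (p²q) · p⁴ = q;   q · q³ = e, giving e as required.

Answer: p⁴q³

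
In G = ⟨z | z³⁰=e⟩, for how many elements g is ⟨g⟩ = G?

G is cyclic of order 30. An element generates G iff its order is 30, and a cyclic group of order 30 has exactly φ(30) = 8 such elements.

Answer: 8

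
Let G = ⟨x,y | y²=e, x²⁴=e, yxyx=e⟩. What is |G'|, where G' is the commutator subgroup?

G' = [G, G] is generated by all commutators. The generator-pair commutators are: [x, y] = x².
The subgroup they normally generate is {e, x², x⁴, x⁶, x⁸, x¹⁰, x¹², x¹⁴, x¹⁶, x¹⁸, x²⁰, x²²}, of order 12.
Check: |G/G'| = 48/12 = 4 is the order of the abelianisation.

Answer: 12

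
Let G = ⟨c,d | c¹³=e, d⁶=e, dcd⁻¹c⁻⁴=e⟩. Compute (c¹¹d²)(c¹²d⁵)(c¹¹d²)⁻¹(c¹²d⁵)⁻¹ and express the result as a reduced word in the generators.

[(c¹¹d²), (c¹²d⁵)] = (c¹¹d²)·(c¹²d⁵)·(c¹¹d²)⁻¹·(c¹²d⁵)⁻¹.
  (c¹¹d²) · (c¹²d⁵) = c⁸d
  (c⁸d) · (c⁵d⁴) = c²d⁵
  (c²d⁵) · (c⁴d) = c³

Answer: c³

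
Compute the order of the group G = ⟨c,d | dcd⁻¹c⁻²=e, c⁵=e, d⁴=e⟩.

Enumerate words in the generators, reducing via the relations: the distinct elements are
  {c, d, e, cd, c², c³, c⁴, d², d³, cd², cd³, c²d, c³d, c⁴d, c²d², c²d³, c³d², c³d³, c⁴d², c⁴d³}.
No further products give new elements, so |G| = 20.

Answer: 20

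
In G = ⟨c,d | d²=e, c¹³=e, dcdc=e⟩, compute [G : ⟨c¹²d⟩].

First find ord(c¹²d) by computing successive powers:
  (c¹²d)¹ = c¹²d, (c¹²d)² = e.
So |⟨c¹²d⟩| = ord(c¹²d) = 2. With |G| = 26, by Lagrange [G : ⟨c¹²d⟩] = 26/2 = 13.

Answer: 13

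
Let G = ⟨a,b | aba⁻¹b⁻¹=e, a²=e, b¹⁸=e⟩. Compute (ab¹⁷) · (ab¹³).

Compute (ab¹⁷) · (ab¹³) by multiplying left to right and reducing via the relations at each step:
  (ab¹⁷) · a = b¹⁷
  (b¹⁷) · b¹³ = b¹²

Answer: b¹²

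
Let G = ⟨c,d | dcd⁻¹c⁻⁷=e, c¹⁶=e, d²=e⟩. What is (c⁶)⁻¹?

The order of (c⁶) is 8 (smallest k with (c⁶)ᵏ = e), so (c⁶)⁻¹ = (c⁶)⁷ = c¹⁰.
Check: (c⁶) · (c¹⁰) → (c⁶) · c¹⁰ = e, giving e as required.

Answer: c¹⁰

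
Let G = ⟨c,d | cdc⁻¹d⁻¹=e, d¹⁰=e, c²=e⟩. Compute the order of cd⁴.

Compute successive powers until reaching e:
  (cd⁴)¹ = cd⁴, (cd⁴)² = d⁸, (cd⁴)³ = cd², (cd⁴)⁴ = d⁶, (cd⁴)⁵ = c, (cd⁴)⁶ = d⁴, (cd⁴)⁷ = cd⁸, (cd⁴)⁸ = d², (cd⁴)⁹ = cd⁶, (cd⁴)¹⁰ = e.
The smallest positive k with (cd⁴)ᵏ = e is 10.

Answer: 10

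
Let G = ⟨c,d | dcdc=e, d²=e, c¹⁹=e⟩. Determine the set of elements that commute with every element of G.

An element z ∈ Z(G) iff z commutes with every generator.
For example e is central: e·c = c = c·e; e·d = d = d·e.
Whereas c ∉ Z(G) since c·d = cd ≠ c¹⁸d = d·c.
Checking each of the 38 elements this way gives Z(G) = {e}, of order 1.

Answer: {e}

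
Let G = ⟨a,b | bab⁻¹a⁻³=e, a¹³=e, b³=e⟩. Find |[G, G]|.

G' = [G, G] is generated by all commutators. The generator-pair commutators are: [a, b] = a¹¹.
The subgroup they normally generate is {e, a, a², a³, a⁴, a⁵, a⁶, a⁷, a⁸, a⁹, a¹⁰, a¹¹, a¹²}, of order 13.
Check: |G/G'| = 39/13 = 3 is the order of the abelianisation.

Answer: 13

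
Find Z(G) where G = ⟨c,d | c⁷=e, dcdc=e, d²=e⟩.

An element z ∈ Z(G) iff z commutes with every generator.
For example e is central: e·c = c = c·e; e·d = d = d·e.
Whereas c ∉ Z(G) since c·d = cd ≠ c⁶d = d·c.
Checking each of the 14 elements this way gives Z(G) = {e}, of order 1.

Answer: {e}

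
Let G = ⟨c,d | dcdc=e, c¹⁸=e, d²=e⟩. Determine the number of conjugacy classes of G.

The conjugacy classes (representative and size) are:
  [e] (size 1), [c] (size 2), [c²] (size 2), [c³] (size 2), [c¹⁴] (size 2), [c⁵] (size 2), [c¹²] (size 2), [c⁷] (size 2), [c¹⁰] (size 2), [c⁹] (size 1), [c¹⁰d] (size 9), [cd] (size 9).
Class equation: 1 + 2 + 2 + 2 + 2 + 2 + 2 + 2 + 2 + 1 + 9 + 9 = 36 = |G|. So G has 12 conjugacy classes.

Answer: 12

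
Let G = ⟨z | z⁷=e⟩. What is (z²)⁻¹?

The order of (z²) is 7 (smallest k with (z²)ᵏ = e), so (z²)⁻¹ = (z²)⁶ = z⁵.
Check: (z²) · (z⁵) → (z²) · z⁵ = e, giving e as required.

Answer: z⁵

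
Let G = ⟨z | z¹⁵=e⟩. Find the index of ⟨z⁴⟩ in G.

First find ord(z⁴) by computing successive powers:
  (z⁴)¹ = z⁴, (z⁴)² = z⁸, (z⁴)³ = z¹², (z⁴)⁴ = z, (z⁴)⁵ = z⁵, (z⁴)⁶ = z⁹, (z⁴)⁷ = z¹³, (z⁴)⁸ = z², (z⁴)⁹ = z⁶, (z⁴)¹⁰ = z¹⁰, (z⁴)¹¹ = z¹⁴, (z⁴)¹² = z³, (z⁴)¹³ = z⁷, (z⁴)¹⁴ = z¹¹, (z⁴)¹⁵ = e.
So |⟨z⁴⟩| = ord(z⁴) = 15. With |G| = 15, by Lagrange [G : ⟨z⁴⟩] = 15/15 = 1.

Answer: 1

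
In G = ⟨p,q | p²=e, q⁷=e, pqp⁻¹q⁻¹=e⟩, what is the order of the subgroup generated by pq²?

|⟨pq²⟩| equals the order of pq². Compute successive powers until reaching e:
  (pq²)¹ = pq², (pq²)² = q⁴, (pq²)³ = pq⁶, (pq²)⁴ = q, (pq²)⁵ = pq³, (pq²)⁶ = q⁵, (pq²)⁷ = p, (pq²)⁸ = q², (pq²)⁹ = pq⁴, (pq²)¹⁰ = q⁶, (pq²)¹¹ = pq, (pq²)¹² = q³, (pq²)¹³ = pq⁵, (pq²)¹⁴ = e.
The smallest positive k with (pq²)ᵏ = e is 14, so |⟨pq²⟩| = 14.

Answer: 14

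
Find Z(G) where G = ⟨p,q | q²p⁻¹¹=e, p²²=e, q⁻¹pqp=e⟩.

An element z ∈ Z(G) iff z commutes with every generator.
For example p¹¹ is central: (p¹¹)·p = p¹² = p·(p¹¹); (p¹¹)·q = q⁻¹ = q·(p¹¹).
Whereas p ∉ Z(G) since p·q = pq ≠ p¹⁰q⁻¹ = q·p.
Checking each of the 44 elements this way gives Z(G) = {e, p¹¹}, of order 2.

Answer: {e, p¹¹}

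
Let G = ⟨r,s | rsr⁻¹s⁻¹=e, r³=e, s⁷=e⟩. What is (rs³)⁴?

Compute successive powers of (rs³), reducing at each step:
  (rs³)²: (rs³) · r = r²s³;   (r²s³) · s³ = r²s⁶
  (rs³)³: (r²s⁶) · r = s⁶;   (s⁶) · s³ = s²
  (rs³)⁴: (s²) · r = rs²;   (rs²) · s³ = rs⁵

Answer: rs⁵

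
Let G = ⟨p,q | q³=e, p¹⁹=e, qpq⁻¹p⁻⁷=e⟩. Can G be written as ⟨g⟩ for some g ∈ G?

Every cyclic group is abelian. But p·q = pq while q·p = p⁷q, so p·q ≠ q·p and G is not abelian. Hence G is not cyclic.

Answer: No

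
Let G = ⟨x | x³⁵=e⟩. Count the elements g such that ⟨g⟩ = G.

G is cyclic of order 35. An element generates G iff its order is 35, and a cyclic group of order 35 has exactly φ(35) = 24 such elements.

Answer: 24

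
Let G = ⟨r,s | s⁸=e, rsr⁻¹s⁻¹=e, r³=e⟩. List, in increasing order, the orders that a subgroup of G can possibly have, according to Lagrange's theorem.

|G| = 24 = 2³ · 3. By Lagrange's theorem the order of any subgroup divides 24; the divisors of 24 are 1, 2, 3, 4, 6, 8, 12, 24.

Answer: 1, 2, 3, 4, 6, 8, 12, 24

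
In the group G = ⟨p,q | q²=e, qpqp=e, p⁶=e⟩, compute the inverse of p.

The order of p is 6 (smallest k with pᵏ = e), so p⁻¹ = p⁵ = p⁵.
Check: p · (p⁵) → p · p⁵ = e, giving e as required.

Answer: p⁵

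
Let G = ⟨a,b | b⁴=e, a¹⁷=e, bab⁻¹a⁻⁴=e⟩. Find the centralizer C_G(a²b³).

⟨a²b³⟩ ⊆ C_G(a²b³) since powers of a²b³ commute with a²b³; so |C_G(a²b³)| ≥ |⟨a²b³⟩| = 4.
By orbit–stabilizer, |C_G(a²b³)| = |G| / |conj. class of a²b³| = 68 / 17 = 4.
The 4 elements commuting with a²b³ are {e, a²b³, a⁹b, a¹¹b²}.

Answer: {e, a²b³, a⁹b, a¹¹b²}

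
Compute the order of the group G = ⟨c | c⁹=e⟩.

G is generated by a single element, so G is cyclic. The relator gives c⁹ = e and no smaller power is forced to be e, so the 9 powers {c, e, c², c³, c⁴, c⁵, c⁶, c⁷, c⁸} are distinct. Hence |G| = 9.

Answer: 9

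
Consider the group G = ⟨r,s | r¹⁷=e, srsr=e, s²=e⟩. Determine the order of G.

Enumerate words in the generators, reducing via the relations: the distinct elements are
  {e, r, s, rs, r², r³, r⁴, r⁵, r⁶, r⁷, r⁸, r⁹, r²s, r³s, r¹², r¹³, r¹¹, r¹⁰, r¹⁴, r¹⁵, r¹⁶, r⁴s, r⁵s, r⁶s, r⁷s, r⁸s, r⁹s, r¹²s, r¹³s, r¹¹s, r¹⁰s, r¹⁴s, r¹⁵s, r¹⁶s}.
No further products give new elements, so |G| = 34.

Answer: 34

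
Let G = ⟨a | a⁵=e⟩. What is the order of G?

G is generated by a single element, so G is cyclic. The relator gives a⁵ = e and no smaller power is forced to be e, so the 5 powers {a, e, a², a³, a⁴} are distinct. Hence |G| = 5.

Answer: 5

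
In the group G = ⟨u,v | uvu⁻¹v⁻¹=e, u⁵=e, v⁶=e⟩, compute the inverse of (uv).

The order of (uv) is 30 (smallest k with (uv)ᵏ = e), so (uv)⁻¹ = (uv)²⁹ = u⁴v⁵.
Check: (uv) · (u⁴v⁵) → (uv) · u⁴ = v;   v · v⁵ = e, giving e as required.

Answer: u⁴v⁵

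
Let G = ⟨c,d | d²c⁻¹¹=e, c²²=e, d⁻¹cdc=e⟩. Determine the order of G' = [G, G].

G' = [G, G] is generated by all commutators. The generator-pair commutators are: [c, d] = c².
The subgroup they normally generate is {e, c², c⁴, c⁶, c⁸, c¹⁰, c¹², c¹⁴, c¹⁶, c¹⁸, c²⁰}, of order 11.
Check: |G/G'| = 44/11 = 4 is the order of the abelianisation.

Answer: 11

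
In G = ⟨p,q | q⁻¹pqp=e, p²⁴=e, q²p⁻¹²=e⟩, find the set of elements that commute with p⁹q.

⟨p⁹q⟩ ⊆ C_G(p⁹q) since powers of p⁹q commute with p⁹q; so |C_G(p⁹q)| ≥ |⟨p⁹q⟩| = 4.
By orbit–stabilizer, |C_G(p⁹q)| = |G| / |conj. class of p⁹q| = 48 / 12 = 4.
The 4 elements commuting with p⁹q are {e, p¹², p⁹q, p⁹q⁻¹}.

Answer: {e, p¹², p⁹q, p⁹q⁻¹}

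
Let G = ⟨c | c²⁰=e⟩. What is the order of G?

G is generated by a single element, so G is cyclic. The relator gives c²⁰ = e and no smaller power is forced to be e, so the 20 powers {c, e, c², c³, c⁴, c⁵, c⁶, c⁷, c⁸, c⁹, c¹², c¹³, c¹¹, c¹⁰, c¹⁴, c¹⁵, c¹⁶, c¹⁷, c¹⁸, c¹⁹} are distinct. Hence |G| = 20.

Answer: 20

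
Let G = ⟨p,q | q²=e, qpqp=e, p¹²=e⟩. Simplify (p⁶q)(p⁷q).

Compute (p⁶q) · (p⁷q) by multiplying left to right and reducing via the relations at each step:
  (p⁶q) · p⁷ = p¹¹q
  (p¹¹q) · q = p¹¹

Answer: p¹¹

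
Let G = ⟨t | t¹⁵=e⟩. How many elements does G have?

G is generated by a single element, so G is cyclic. The relator gives t¹⁵ = e and no smaller power is forced to be e, so the 15 powers {e, t, t², t³, t⁴, t⁵, t⁶, t⁷, t⁸, t⁹, t¹², t¹³, t¹¹, t¹⁰, t¹⁴} are distinct. Hence |G| = 15.

Answer: 15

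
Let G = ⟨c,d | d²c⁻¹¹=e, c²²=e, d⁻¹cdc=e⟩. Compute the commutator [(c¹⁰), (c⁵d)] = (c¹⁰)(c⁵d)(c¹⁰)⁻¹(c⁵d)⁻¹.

[(c¹⁰), (c⁵d)] = (c¹⁰)·(c⁵d)·(c¹⁰)⁻¹·(c⁵d)⁻¹.
  (c¹⁰) · (c⁵d) = c⁴d⁻¹
  (c⁴d⁻¹) · (c¹²) = c³d
  (c³d) · (c⁵d⁻¹) = c²⁰

Answer: c²⁰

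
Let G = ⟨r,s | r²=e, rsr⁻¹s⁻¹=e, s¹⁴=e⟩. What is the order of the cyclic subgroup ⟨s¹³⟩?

|⟨s¹³⟩| equals the order of s¹³. Compute successive powers until reaching e:
  (s¹³)¹ = s¹³, (s¹³)² = s¹², (s¹³)³ = s¹¹, (s¹³)⁴ = s¹⁰, (s¹³)⁵ = s⁹, (s¹³)⁶ = s⁸, (s¹³)⁷ = s⁷, (s¹³)⁸ = s⁶, (s¹³)⁹ = s⁵, (s¹³)¹⁰ = s⁴, (s¹³)¹¹ = s³, (s¹³)¹² = s², (s¹³)¹³ = s, (s¹³)¹⁴ = e.
The smallest positive k with (s¹³)ᵏ = e is 14, so |⟨s¹³⟩| = 14.

Answer: 14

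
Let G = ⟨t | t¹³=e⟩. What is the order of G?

G is generated by a single element, so G is cyclic. The relator gives t¹³ = e and no smaller power is forced to be e, so the 13 powers {e, t, t², t³, t⁴, t⁵, t⁶, t⁷, t⁸, t⁹, t¹², t¹¹, t¹⁰} are distinct. Hence |G| = 13.

Answer: 13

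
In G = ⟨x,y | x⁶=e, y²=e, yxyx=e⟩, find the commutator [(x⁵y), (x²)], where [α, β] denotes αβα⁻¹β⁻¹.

[(x⁵y), (x²)] = (x⁵y)·(x²)·(x⁵y)⁻¹·(x²)⁻¹.
  (x⁵y) · (x²) = x³y
  (x³y) · (x⁵y) = x⁴
  (x⁴) · (x⁴) = x²

Answer: x²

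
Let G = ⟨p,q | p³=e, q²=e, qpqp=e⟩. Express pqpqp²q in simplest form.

Multiply left to right, reducing at each step:
  p · q = pq
  (pq) · p = q
  q · q = e
  e · p² = p²
  (p²) · q = p²q

Answer: p²q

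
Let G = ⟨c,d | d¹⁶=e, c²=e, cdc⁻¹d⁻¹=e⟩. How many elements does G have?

Enumerate words in the generators, reducing via the relations: the distinct elements are
  {c, d, e, cd, d², d³, d⁴, d⁵, d⁶, d⁷, d⁸, d⁹, cd², cd³, cd⁴, cd⁵, cd⁶, cd⁷, cd⁸, cd⁹, d¹², d¹³, d¹¹, d¹⁰, d¹⁴, d¹⁵, cd¹², cd¹³, cd¹¹, cd¹⁰, cd¹⁴, cd¹⁵}.
No further products give new elements, so |G| = 32.

Answer: 32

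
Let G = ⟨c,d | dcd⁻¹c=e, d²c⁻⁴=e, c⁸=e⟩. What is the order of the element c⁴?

Compute successive powers until reaching e:
  (c⁴)¹ = c⁴, (c⁴)² = e.
The smallest positive k with (c⁴)ᵏ = e is 2.

Answer: 2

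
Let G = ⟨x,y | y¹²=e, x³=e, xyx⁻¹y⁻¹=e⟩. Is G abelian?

Each pair of generators commutes: x·y = xy = y·x. Since the generators pairwise commute, every element of G commutes with every other, so G is abelian.

Answer: Yes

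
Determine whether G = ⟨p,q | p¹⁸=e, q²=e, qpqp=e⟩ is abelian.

p·q = pq but q·p = p¹⁷q, so p·q ≠ q·p and G is not abelian.

Answer: No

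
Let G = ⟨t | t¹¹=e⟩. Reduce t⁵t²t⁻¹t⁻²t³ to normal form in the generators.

Multiply left to right, reducing at each step:
  (t⁵) · t² = t⁷
  (t⁷) · t⁻¹ = t⁶
  (t⁶) · t⁻² = t⁴
  (t⁴) · t³ = t⁷

Answer: t⁷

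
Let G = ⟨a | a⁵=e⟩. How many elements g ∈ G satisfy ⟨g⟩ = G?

G is cyclic of order 5. An element generates G iff its order is 5, and a cyclic group of order 5 has exactly φ(5) = 4 such elements.

Answer: 4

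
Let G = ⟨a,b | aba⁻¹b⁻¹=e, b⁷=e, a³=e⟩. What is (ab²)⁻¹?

The order of (ab²) is 21 (smallest k with (ab²)ᵏ = e), so (ab²)⁻¹ = (ab²)²⁰ = a²b⁵.
Check: (ab²) · (a²b⁵) → (ab²) · a² = b²;   (b²) · b⁵ = e, giving e as required.

Answer: a²b⁵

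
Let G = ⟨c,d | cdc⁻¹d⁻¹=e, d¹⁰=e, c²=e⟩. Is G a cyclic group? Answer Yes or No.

|G| = 20, but the maximum element order in G is 10 < 20. No single element generates all of G, so G is not cyclic.

Answer: No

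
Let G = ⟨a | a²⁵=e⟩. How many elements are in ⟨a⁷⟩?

|⟨a⁷⟩| equals the order of a⁷. Compute successive powers until reaching e:
  (a⁷)¹ = a⁷, (a⁷)² = a¹⁴, (a⁷)³ = a²¹, (a⁷)⁴ = a³, (a⁷)⁵ = a¹⁰, (a⁷)⁶ = a¹⁷, (a⁷)⁷ = a²⁴, (a⁷)⁸ = a⁶, (a⁷)⁹ = a¹³, (a⁷)¹⁰ = a²⁰, (a⁷)¹¹ = a², (a⁷)¹² = a⁹, (a⁷)¹³ = a¹⁶, (a⁷)¹⁴ = a²³, (a⁷)¹⁵ = a⁵, (a⁷)¹⁶ = a¹², (a⁷)¹⁷ = a¹⁹, (a⁷)¹⁸ = a, (a⁷)¹⁹ = a⁸, (a⁷)²⁰ = a¹⁵, (a⁷)²¹ = a²², (a⁷)²² = a⁴, (a⁷)²³ = a¹¹, (a⁷)²⁴ = a¹⁸, (a⁷)²⁵ = e.
The smallest positive k with (a⁷)ᵏ = e is 25, so |⟨a⁷⟩| = 25.

Answer: 25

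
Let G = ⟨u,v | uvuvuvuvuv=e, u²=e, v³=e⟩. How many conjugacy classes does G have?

The conjugacy classes (representative and size) are:
  [e] (size 1), [uvuv²uvuv²u] (size 15), [vuvuv²u] (size 20), [uv²uv²u] (size 12), [v²uvuv²] (size 12).
Class equation: 1 + 15 + 20 + 12 + 12 = 60 = |G|. So G has 5 conjugacy classes.

Answer: 5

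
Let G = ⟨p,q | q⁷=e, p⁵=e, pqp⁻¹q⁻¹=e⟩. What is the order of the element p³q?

Compute successive powers until reaching e:
  (p³q)¹ = p³q, (p³q)² = pq², (p³q)³ = p⁴q³, (p³q)⁴ = p²q⁴, (p³q)⁵ = q⁵, (p³q)⁶ = p³q⁶, (p³q)⁷ = p, (p³q)⁸ = p⁴q, (p³q)⁹ = p²q², (p³q)¹⁰ = q³, (p³q)¹¹ = p³q⁴, (p³q)¹² = pq⁵, (p³q)¹³ = p⁴q⁶, (p³q)¹⁴ = p², (p³q)¹⁵ = q, (p³q)¹⁶ = p³q², (p³q)¹⁷ = pq³, (p³q)¹⁸ = p⁴q⁴, (p³q)¹⁹ = p²q⁵, (p³q)²⁰ = q⁶, (p³q)²¹ = p³, (p³q)²² = pq, (p³q)²³ = p⁴q², (p³q)²⁴ = p²q³, (p³q)²⁵ = q⁴, (p³q)²⁶ = p³q⁵, (p³q)²⁷ = pq⁶, (p³q)²⁸ = p⁴, (p³q)²⁹ = p²q, (p³q)³⁰ = q², (p³q)³¹ = p³q³, (p³q)³² = pq⁴, (p³q)³³ = p⁴q⁵, (p³q)³⁴ = p²q⁶, (p³q)³⁵ = e.
The smallest positive k with (p³q)ᵏ = e is 35.

Answer: 35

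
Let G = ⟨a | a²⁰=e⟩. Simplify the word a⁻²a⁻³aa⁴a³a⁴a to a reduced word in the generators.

Multiply left to right, reducing at each step:
  (a¹⁸) · a⁻³ = a¹⁵
  (a¹⁵) · a = a¹⁶
  (a¹⁶) · a⁴ = e
  e · a³ = a³
  (a³) · a⁴ = a⁷
  (a⁷) · a = a⁸

Answer: a⁸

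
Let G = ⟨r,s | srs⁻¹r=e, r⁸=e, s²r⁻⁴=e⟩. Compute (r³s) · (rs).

Compute (r³s) · (rs) by multiplying left to right and reducing via the relations at each step:
  (r³s) · r = r²s
  (r²s) · s = r⁶

Answer: r⁶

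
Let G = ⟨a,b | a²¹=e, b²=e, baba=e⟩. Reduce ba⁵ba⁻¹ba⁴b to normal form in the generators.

Multiply left to right, reducing at each step:
  b · a⁵ = a¹⁶b
  (a¹⁶b) · b = a¹⁶
  (a¹⁶) · a⁻¹ = a¹⁵
  (a¹⁵) · b = a¹⁵b
  (a¹⁵b) · a⁴ = a¹¹b
  (a¹¹b) · b = a¹¹

Answer: a¹¹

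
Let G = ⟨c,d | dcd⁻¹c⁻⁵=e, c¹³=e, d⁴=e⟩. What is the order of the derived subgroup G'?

G' = [G, G] is generated by all commutators. The generator-pair commutators are: [c, d] = c⁹.
The subgroup they normally generate is {e, c, c², c³, c⁴, c⁵, c⁶, c⁷, c⁸, c⁹, c¹⁰, c¹¹, c¹²}, of order 13.
Check: |G/G'| = 52/13 = 4 is the order of the abelianisation.

Answer: 13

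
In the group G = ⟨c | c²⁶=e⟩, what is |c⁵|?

Compute successive powers until reaching e:
  (c⁵)¹ = c⁵, (c⁵)² = c¹⁰, (c⁵)³ = c¹⁵, (c⁵)⁴ = c²⁰, (c⁵)⁵ = c²⁵, (c⁵)⁶ = c⁴, (c⁵)⁷ = c⁹, (c⁵)⁸ = c¹⁴, (c⁵)⁹ = c¹⁹, (c⁵)¹⁰ = c²⁴, (c⁵)¹¹ = c³, (c⁵)¹² = c⁸, (c⁵)¹³ = c¹³, (c⁵)¹⁴ = c¹⁸, (c⁵)¹⁵ = c²³, (c⁵)¹⁶ = c², (c⁵)¹⁷ = c⁷, (c⁵)¹⁸ = c¹², (c⁵)¹⁹ = c¹⁷, (c⁵)²⁰ = c²², (c⁵)²¹ = c, (c⁵)²² = c⁶, (c⁵)²³ = c¹¹, (c⁵)²⁴ = c¹⁶, (c⁵)²⁵ = c²¹, (c⁵)²⁶ = e.
The smallest positive k with (c⁵)ᵏ = e is 26.

Answer: 26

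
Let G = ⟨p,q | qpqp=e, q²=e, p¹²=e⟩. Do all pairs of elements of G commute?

p·q = pq but q·p = p¹¹q, so p·q ≠ q·p and G is not abelian.

Answer: No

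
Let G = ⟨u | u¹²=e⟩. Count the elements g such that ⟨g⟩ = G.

G is cyclic of order 12. An element generates G iff its order is 12, and a cyclic group of order 12 has exactly φ(12) = 4 such elements.

Answer: 4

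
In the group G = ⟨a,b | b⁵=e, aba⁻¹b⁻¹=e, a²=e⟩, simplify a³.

Compute successive powers of a, reducing at each step:
  a²: a · a = e
  a³: e · a = a

Answer: a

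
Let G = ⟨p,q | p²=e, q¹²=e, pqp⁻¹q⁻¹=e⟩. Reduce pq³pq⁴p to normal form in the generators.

Multiply left to right, reducing at each step:
  p · q³ = pq³
  (pq³) · p = q³
  (q³) · q⁴ = q⁷
  (q⁷) · p = pq⁷

Answer: pq⁷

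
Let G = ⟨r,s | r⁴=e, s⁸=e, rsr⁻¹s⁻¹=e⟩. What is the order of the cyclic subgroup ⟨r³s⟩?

|⟨r³s⟩| equals the order of r³s. Compute successive powers until reaching e:
  (r³s)¹ = r³s, (r³s)² = r²s², (r³s)³ = rs³, (r³s)⁴ = s⁴, (r³s)⁵ = r³s⁵, (r³s)⁶ = r²s⁶, (r³s)⁷ = rs⁷, (r³s)⁸ = e.
The smallest positive k with (r³s)ᵏ = e is 8, so |⟨r³s⟩| = 8.

Answer: 8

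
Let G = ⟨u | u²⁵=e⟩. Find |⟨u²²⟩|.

|⟨u²²⟩| equals the order of u²². Compute successive powers until reaching e:
  (u²²)¹ = u²², (u²²)² = u¹⁹, (u²²)³ = u¹⁶, (u²²)⁴ = u¹³, (u²²)⁵ = u¹⁰, (u²²)⁶ = u⁷, (u²²)⁷ = u⁴, (u²²)⁸ = u, (u²²)⁹ = u²³, (u²²)¹⁰ = u²⁰, (u²²)¹¹ = u¹⁷, (u²²)¹² = u¹⁴, (u²²)¹³ = u¹¹, (u²²)¹⁴ = u⁸, (u²²)¹⁵ = u⁵, (u²²)¹⁶ = u², (u²²)¹⁷ = u²⁴, (u²²)¹⁸ = u²¹, (u²²)¹⁹ = u¹⁸, (u²²)²⁰ = u¹⁵, (u²²)²¹ = u¹², (u²²)²² = u⁹, (u²²)²³ = u⁶, (u²²)²⁴ = u³, (u²²)²⁵ = e.
The smallest positive k with (u²²)ᵏ = e is 25, so |⟨u²²⟩| = 25.

Answer: 25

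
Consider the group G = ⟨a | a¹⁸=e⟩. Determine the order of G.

G is generated by a single element, so G is cyclic. The relator gives a¹⁸ = e and no smaller power is forced to be e, so the 18 powers {a, e, a², a³, a⁴, a⁵, a⁶, a⁷, a⁸, a⁹, a¹², a¹³, a¹¹, a¹⁰, a¹⁴, a¹⁵, a¹⁶, a¹⁷} are distinct. Hence |G| = 18.

Answer: 18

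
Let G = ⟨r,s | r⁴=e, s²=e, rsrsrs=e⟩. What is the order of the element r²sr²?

Compute successive powers until reaching e:
  (r²sr²)¹ = r²sr², (r²sr²)² = e.
The smallest positive k with (r²sr²)ᵏ = e is 2.

Answer: 2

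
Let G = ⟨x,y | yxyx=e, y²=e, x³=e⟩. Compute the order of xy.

Compute successive powers until reaching e:
  (xy)¹ = xy, (xy)² = e.
The smallest positive k with (xy)ᵏ = e is 2.

Answer: 2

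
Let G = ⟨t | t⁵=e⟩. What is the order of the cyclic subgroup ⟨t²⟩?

|⟨t²⟩| equals the order of t². Compute successive powers until reaching e:
  (t²)¹ = t², (t²)² = t⁴, (t²)³ = t, (t²)⁴ = t³, (t²)⁵ = e.
The smallest positive k with (t²)ᵏ = e is 5, so |⟨t²⟩| = 5.

Answer: 5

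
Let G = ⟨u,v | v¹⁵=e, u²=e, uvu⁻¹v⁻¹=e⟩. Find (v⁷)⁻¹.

The order of (v⁷) is 15 (smallest k with (v⁷)ᵏ = e), so (v⁷)⁻¹ = (v⁷)¹⁴ = v⁸.
Check: (v⁷) · (v⁸) → (v⁷) · v⁸ = e, giving e as required.

Answer: v⁸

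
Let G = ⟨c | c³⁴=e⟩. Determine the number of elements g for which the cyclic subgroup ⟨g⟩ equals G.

G is cyclic of order 34. An element generates G iff its order is 34, and a cyclic group of order 34 has exactly φ(34) = 16 such elements.

Answer: 16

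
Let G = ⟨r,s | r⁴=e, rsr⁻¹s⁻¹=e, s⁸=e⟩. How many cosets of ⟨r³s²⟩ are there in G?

First find ord(r³s²) by computing successive powers:
  (r³s²)¹ = r³s², (r³s²)² = r²s⁴, (r³s²)³ = rs⁶, (r³s²)⁴ = e.
So |⟨r³s²⟩| = ord(r³s²) = 4. With |G| = 32, by Lagrange [G : ⟨r³s²⟩] = 32/4 = 8.

Answer: 8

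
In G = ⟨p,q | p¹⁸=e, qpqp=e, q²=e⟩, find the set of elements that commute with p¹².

⟨p¹²⟩ ⊆ C_G(p¹²) since powers of p¹² commute with p¹²; so |C_G(p¹²)| ≥ |⟨p¹²⟩| = 3.
By orbit–stabilizer, |C_G(p¹²)| = |G| / |conj. class of p¹²| = 36 / 2 = 18.
The 18 elements commuting with p¹² are {e, p, p², p³, p⁴, p⁵, p⁶, p⁷, p⁸, p⁹, p¹⁰, p¹¹, p¹², p¹³, p¹⁴, p¹⁵, p¹⁶, p¹⁷}.

Answer: {e, p, p², p³, p⁴, p⁵, p⁶, p⁷, p⁸, p⁹, p¹⁰, p¹¹, p¹², p¹³, p¹⁴, p¹⁵, p¹⁶, p¹⁷}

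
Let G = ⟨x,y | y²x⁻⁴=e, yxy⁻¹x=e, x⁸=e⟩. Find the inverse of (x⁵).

The order of (x⁵) is 8 (smallest k with (x⁵)ᵏ = e), so (x⁵)⁻¹ = (x⁵)⁷ = x³.
Check: (x⁵) · (x³) → (x⁵) · x³ = e, giving e as required.

Answer: x³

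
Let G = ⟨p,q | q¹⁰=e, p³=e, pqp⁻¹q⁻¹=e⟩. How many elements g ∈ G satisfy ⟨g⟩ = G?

G is cyclic of order 30. An element generates G iff its order is 30, and a cyclic group of order 30 has exactly φ(30) = 8 such elements.

Answer: 8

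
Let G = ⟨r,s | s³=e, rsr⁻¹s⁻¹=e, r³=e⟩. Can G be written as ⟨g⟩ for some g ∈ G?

|G| = 9, but the maximum element order in G is 3 < 9. No single element generates all of G, so G is not cyclic.

Answer: No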